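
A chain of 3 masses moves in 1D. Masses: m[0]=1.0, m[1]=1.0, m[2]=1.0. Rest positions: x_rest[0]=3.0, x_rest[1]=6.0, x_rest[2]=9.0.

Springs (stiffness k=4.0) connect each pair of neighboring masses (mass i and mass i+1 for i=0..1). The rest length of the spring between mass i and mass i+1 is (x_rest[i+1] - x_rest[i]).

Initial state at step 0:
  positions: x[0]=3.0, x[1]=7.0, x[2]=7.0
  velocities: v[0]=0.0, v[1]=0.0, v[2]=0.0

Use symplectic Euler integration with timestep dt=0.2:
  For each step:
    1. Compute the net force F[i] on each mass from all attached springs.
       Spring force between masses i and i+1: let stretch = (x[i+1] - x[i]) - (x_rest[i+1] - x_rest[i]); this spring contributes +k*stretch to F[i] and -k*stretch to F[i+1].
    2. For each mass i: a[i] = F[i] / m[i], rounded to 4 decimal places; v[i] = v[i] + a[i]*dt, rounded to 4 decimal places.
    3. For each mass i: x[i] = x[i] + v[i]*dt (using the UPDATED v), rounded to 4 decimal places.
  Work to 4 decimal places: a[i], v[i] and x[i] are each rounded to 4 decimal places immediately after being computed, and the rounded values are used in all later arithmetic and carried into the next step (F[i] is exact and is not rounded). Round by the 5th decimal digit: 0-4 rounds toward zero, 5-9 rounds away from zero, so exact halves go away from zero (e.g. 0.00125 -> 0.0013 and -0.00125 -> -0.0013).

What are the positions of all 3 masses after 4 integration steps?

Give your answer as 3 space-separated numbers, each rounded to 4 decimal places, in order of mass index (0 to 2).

Answer: 3.1327 4.2465 9.6207

Derivation:
Step 0: x=[3.0000 7.0000 7.0000] v=[0.0000 0.0000 0.0000]
Step 1: x=[3.1600 6.3600 7.4800] v=[0.8000 -3.2000 2.4000]
Step 2: x=[3.3520 5.3872 8.2608] v=[0.9600 -4.8640 3.9040]
Step 3: x=[3.3896 4.5485 9.0618] v=[0.1882 -4.1933 4.0051]
Step 4: x=[3.1327 4.2465 9.6207] v=[-1.2847 -1.5098 2.7945]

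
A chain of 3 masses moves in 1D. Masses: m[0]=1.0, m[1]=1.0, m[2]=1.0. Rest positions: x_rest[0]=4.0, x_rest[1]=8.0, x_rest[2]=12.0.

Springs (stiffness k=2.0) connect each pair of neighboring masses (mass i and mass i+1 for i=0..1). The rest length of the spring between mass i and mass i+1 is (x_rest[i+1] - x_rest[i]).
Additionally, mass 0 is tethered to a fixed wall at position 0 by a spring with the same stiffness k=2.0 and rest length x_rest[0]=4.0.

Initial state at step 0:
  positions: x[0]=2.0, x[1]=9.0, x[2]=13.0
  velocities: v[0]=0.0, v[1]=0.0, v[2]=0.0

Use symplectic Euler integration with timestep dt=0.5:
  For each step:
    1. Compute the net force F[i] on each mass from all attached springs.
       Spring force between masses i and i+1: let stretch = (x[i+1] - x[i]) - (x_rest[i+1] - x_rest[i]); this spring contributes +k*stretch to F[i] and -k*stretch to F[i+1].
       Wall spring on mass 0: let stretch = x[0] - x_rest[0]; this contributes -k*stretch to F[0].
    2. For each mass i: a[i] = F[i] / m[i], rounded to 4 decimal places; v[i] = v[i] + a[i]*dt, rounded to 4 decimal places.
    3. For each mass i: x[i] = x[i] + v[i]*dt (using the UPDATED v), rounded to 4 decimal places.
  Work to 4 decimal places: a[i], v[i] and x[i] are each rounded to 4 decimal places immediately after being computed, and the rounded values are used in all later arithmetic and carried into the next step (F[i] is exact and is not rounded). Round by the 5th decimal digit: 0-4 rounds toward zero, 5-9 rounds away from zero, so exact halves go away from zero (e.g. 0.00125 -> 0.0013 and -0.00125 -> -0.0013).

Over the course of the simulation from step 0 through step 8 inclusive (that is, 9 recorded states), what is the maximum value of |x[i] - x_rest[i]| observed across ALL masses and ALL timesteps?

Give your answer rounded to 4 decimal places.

Answer: 2.2500

Derivation:
Step 0: x=[2.0000 9.0000 13.0000] v=[0.0000 0.0000 0.0000]
Step 1: x=[4.5000 7.5000 13.0000] v=[5.0000 -3.0000 0.0000]
Step 2: x=[6.2500 7.2500 12.2500] v=[3.5000 -0.5000 -1.5000]
Step 3: x=[5.3750 9.0000 11.0000] v=[-1.7500 3.5000 -2.5000]
Step 4: x=[3.6250 9.9375 10.7500] v=[-3.5000 1.8750 -0.5000]
Step 5: x=[3.2188 8.1250 12.0938] v=[-0.8125 -3.6250 2.6875]
Step 6: x=[3.6563 5.8438 13.4532] v=[0.8749 -4.5624 2.7187]
Step 7: x=[3.3594 6.2736 13.0079] v=[-0.5939 0.8595 -0.8907]
Step 8: x=[2.8399 8.6134 11.1954] v=[-1.0391 4.6796 -3.6250]
Max displacement = 2.2500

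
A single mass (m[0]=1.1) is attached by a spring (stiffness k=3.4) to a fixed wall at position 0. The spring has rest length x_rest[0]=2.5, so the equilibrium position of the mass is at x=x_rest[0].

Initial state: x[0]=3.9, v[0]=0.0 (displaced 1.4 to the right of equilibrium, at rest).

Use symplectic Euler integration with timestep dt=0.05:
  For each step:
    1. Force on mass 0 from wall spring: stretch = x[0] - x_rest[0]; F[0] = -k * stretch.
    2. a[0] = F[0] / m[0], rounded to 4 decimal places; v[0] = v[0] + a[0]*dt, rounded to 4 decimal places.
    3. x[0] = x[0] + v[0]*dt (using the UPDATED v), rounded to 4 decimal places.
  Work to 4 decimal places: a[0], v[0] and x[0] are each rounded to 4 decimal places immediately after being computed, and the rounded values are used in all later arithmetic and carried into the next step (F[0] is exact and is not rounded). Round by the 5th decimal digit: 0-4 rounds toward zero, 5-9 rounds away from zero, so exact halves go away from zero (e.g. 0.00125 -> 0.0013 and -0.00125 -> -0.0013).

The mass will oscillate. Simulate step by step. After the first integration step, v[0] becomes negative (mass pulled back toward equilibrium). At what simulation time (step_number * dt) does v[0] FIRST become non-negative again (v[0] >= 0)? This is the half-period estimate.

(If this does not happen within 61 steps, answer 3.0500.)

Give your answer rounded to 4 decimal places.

Answer: 1.8000

Derivation:
Step 0: x=[3.9000] v=[0.0000]
Step 1: x=[3.8892] v=[-0.2164]
Step 2: x=[3.8676] v=[-0.4311]
Step 3: x=[3.8355] v=[-0.6425]
Step 4: x=[3.7931] v=[-0.8489]
Step 5: x=[3.7407] v=[-1.0487]
Step 6: x=[3.6787] v=[-1.2404]
Step 7: x=[3.6076] v=[-1.4226]
Step 8: x=[3.5279] v=[-1.5938]
Step 9: x=[3.4403] v=[-1.7527]
Step 10: x=[3.3454] v=[-1.8980]
Step 11: x=[3.2440] v=[-2.0287]
Step 12: x=[3.1368] v=[-2.1437]
Step 13: x=[3.0247] v=[-2.2421]
Step 14: x=[2.9085] v=[-2.3232]
Step 15: x=[2.7892] v=[-2.3863]
Step 16: x=[2.6677] v=[-2.4310]
Step 17: x=[2.5449] v=[-2.4569]
Step 18: x=[2.4217] v=[-2.4638]
Step 19: x=[2.2991] v=[-2.4517]
Step 20: x=[2.1781] v=[-2.4207]
Step 21: x=[2.0596] v=[-2.3710]
Step 22: x=[1.9445] v=[-2.3029]
Step 23: x=[1.8336] v=[-2.2171]
Step 24: x=[1.7279] v=[-2.1141]
Step 25: x=[1.6282] v=[-1.9948]
Step 26: x=[1.5352] v=[-1.8601]
Step 27: x=[1.4497] v=[-1.7110]
Step 28: x=[1.3723] v=[-1.5487]
Step 29: x=[1.3036] v=[-1.3744]
Step 30: x=[1.2441] v=[-1.1895]
Step 31: x=[1.1943] v=[-0.9954]
Step 32: x=[1.1546] v=[-0.7936]
Step 33: x=[1.1253] v=[-0.5857]
Step 34: x=[1.1066] v=[-0.3732]
Step 35: x=[1.0987] v=[-0.1579]
Step 36: x=[1.1016] v=[0.0587]
First v>=0 after going negative at step 36, time=1.8000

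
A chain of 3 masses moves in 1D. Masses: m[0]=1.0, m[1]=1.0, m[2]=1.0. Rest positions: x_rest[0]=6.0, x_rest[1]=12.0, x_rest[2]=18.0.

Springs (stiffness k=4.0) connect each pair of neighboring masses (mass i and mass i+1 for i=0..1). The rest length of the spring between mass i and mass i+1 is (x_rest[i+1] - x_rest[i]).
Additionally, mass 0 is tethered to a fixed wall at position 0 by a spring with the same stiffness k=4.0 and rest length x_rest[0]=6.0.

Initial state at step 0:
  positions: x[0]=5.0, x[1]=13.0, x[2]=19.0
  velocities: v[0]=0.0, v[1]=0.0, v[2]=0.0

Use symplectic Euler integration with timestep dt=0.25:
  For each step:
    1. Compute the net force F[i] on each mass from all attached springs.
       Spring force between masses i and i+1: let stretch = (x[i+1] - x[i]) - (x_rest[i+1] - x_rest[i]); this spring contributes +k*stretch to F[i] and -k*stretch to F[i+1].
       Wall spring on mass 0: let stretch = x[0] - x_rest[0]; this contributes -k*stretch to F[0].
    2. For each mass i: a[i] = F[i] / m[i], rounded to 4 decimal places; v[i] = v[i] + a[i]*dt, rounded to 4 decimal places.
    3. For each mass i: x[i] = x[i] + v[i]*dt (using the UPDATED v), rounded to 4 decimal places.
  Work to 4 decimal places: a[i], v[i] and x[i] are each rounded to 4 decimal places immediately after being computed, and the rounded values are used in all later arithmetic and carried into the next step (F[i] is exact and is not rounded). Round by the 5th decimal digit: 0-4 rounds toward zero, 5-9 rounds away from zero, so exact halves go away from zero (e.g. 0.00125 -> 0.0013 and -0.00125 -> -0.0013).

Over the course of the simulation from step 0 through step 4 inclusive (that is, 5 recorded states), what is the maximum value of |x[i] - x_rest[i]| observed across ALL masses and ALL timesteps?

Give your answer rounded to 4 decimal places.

Step 0: x=[5.0000 13.0000 19.0000] v=[0.0000 0.0000 0.0000]
Step 1: x=[5.7500 12.5000 19.0000] v=[3.0000 -2.0000 0.0000]
Step 2: x=[6.7500 11.9375 18.8750] v=[4.0000 -2.2500 -0.5000]
Step 3: x=[7.3594 11.8125 18.5156] v=[2.4375 -0.5000 -1.4375]
Step 4: x=[7.2422 12.2500 17.9805] v=[-0.4688 1.7500 -2.1406]
Max displacement = 1.3594

Answer: 1.3594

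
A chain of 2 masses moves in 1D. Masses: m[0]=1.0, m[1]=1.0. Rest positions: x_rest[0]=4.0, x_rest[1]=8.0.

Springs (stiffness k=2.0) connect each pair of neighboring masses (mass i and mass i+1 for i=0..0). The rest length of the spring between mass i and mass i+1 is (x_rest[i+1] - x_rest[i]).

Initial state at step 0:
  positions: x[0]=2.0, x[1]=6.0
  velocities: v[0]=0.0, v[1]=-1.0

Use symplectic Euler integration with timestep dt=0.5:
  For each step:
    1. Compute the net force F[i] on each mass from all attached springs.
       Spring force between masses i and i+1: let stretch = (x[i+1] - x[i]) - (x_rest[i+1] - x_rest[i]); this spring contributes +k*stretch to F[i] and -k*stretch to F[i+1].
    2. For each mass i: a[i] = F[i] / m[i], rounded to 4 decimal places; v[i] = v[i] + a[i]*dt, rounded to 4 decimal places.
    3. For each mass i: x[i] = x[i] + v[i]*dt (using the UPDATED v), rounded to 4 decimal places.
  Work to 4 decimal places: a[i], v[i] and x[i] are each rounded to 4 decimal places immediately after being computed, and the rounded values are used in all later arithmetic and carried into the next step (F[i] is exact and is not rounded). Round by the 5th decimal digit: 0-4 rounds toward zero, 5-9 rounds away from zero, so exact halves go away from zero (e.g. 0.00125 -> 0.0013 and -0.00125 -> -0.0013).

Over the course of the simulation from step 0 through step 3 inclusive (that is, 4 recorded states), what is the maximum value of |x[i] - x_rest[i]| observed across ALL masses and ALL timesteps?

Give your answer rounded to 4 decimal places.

Answer: 2.7500

Derivation:
Step 0: x=[2.0000 6.0000] v=[0.0000 -1.0000]
Step 1: x=[2.0000 5.5000] v=[0.0000 -1.0000]
Step 2: x=[1.7500 5.2500] v=[-0.5000 -0.5000]
Step 3: x=[1.2500 5.2500] v=[-1.0000 0.0000]
Max displacement = 2.7500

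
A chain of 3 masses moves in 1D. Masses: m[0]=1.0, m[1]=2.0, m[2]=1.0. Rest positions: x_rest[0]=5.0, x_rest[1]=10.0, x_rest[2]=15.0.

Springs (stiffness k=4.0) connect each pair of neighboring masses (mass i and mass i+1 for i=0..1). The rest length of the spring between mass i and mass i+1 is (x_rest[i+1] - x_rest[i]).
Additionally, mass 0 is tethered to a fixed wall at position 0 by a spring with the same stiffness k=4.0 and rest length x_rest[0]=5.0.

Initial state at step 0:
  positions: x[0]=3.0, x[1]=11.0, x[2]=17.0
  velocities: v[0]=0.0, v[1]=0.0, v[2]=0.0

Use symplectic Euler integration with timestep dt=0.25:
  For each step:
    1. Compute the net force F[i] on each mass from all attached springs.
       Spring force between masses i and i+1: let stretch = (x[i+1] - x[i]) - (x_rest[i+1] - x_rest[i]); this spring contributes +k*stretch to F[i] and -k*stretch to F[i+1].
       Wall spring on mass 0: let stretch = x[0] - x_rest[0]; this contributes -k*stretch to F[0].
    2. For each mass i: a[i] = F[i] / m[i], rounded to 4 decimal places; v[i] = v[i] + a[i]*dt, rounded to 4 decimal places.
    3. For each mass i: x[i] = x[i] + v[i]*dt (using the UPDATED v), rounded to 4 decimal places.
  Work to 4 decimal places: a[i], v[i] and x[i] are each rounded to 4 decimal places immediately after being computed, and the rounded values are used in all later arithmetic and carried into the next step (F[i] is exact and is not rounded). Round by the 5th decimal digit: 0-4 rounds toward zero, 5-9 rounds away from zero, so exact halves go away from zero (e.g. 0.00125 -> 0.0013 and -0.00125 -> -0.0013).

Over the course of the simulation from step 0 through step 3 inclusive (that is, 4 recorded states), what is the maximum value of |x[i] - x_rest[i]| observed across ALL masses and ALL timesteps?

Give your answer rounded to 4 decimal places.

Answer: 2.4531

Derivation:
Step 0: x=[3.0000 11.0000 17.0000] v=[0.0000 0.0000 0.0000]
Step 1: x=[4.2500 10.7500 16.7500] v=[5.0000 -1.0000 -1.0000]
Step 2: x=[6.0625 10.4375 16.2500] v=[7.2500 -1.2500 -2.0000]
Step 3: x=[7.4531 10.3047 15.5469] v=[5.5625 -0.5313 -2.8125]
Max displacement = 2.4531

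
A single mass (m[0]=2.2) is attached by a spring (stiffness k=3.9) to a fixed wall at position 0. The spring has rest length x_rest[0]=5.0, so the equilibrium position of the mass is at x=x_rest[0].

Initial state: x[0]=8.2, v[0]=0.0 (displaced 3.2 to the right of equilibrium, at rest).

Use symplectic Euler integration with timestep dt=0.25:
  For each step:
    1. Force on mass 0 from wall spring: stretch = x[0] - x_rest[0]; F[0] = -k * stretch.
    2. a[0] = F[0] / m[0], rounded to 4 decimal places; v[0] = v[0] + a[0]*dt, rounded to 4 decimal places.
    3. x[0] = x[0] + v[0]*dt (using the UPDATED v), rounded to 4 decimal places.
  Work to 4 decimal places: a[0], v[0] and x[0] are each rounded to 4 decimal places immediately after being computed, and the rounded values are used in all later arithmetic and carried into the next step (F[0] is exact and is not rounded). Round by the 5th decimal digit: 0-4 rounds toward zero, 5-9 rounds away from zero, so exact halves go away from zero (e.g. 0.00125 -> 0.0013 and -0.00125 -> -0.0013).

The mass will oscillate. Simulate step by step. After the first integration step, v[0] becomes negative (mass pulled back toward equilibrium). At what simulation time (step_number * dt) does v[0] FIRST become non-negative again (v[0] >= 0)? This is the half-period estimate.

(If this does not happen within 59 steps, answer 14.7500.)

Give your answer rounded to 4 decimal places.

Step 0: x=[8.2000] v=[0.0000]
Step 1: x=[7.8455] v=[-1.4182]
Step 2: x=[7.1757] v=[-2.6793]
Step 3: x=[6.2648] v=[-3.6435]
Step 4: x=[5.2138] v=[-4.2040]
Step 5: x=[4.1391] v=[-4.2988]
Step 6: x=[3.1598] v=[-3.9173]
Step 7: x=[2.3844] v=[-3.1018]
Step 8: x=[1.8988] v=[-1.9426]
Step 9: x=[1.7568] v=[-0.5682]
Step 10: x=[1.9741] v=[0.8691]
First v>=0 after going negative at step 10, time=2.5000

Answer: 2.5000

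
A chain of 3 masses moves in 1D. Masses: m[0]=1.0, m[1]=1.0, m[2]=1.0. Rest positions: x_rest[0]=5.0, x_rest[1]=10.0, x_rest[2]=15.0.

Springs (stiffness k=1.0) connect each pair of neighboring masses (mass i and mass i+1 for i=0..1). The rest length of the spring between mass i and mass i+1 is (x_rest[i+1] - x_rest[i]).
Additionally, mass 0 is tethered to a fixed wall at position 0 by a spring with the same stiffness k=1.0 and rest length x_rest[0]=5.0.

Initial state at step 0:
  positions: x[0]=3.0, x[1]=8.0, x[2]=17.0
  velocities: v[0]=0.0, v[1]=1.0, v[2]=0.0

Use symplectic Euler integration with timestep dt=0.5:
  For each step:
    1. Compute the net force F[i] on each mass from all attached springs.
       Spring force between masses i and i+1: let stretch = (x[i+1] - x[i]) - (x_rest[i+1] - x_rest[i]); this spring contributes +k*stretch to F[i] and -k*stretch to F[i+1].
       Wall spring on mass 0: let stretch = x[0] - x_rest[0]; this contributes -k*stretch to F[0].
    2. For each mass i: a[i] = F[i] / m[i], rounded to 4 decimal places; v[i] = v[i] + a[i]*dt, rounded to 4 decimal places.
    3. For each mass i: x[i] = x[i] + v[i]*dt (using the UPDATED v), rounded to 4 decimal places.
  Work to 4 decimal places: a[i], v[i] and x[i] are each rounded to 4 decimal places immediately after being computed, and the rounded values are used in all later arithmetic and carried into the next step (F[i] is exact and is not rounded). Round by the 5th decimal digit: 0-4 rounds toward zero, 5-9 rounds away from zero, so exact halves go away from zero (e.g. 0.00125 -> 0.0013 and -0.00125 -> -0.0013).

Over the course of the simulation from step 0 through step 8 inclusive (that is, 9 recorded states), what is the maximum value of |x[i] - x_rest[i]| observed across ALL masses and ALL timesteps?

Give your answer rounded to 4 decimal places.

Step 0: x=[3.0000 8.0000 17.0000] v=[0.0000 1.0000 0.0000]
Step 1: x=[3.5000 9.5000 16.0000] v=[1.0000 3.0000 -2.0000]
Step 2: x=[4.6250 11.1250 14.6250] v=[2.2500 3.2500 -2.7500]
Step 3: x=[6.2188 12.0000 13.6250] v=[3.1875 1.7500 -2.0000]
Step 4: x=[7.7032 11.8360 13.4688] v=[2.9687 -0.3281 -0.3125]
Step 5: x=[8.2950 11.0470 14.1544] v=[1.1835 -1.5781 1.3711]
Step 6: x=[7.5010 10.3468 15.3131] v=[-1.5880 -1.4004 2.3174]
Step 7: x=[5.5432 10.1767 16.4803] v=[-3.9156 -0.3402 2.3343]
Step 8: x=[3.3580 10.4242 17.3216] v=[-4.3705 0.4949 1.6825]
Max displacement = 3.2950

Answer: 3.2950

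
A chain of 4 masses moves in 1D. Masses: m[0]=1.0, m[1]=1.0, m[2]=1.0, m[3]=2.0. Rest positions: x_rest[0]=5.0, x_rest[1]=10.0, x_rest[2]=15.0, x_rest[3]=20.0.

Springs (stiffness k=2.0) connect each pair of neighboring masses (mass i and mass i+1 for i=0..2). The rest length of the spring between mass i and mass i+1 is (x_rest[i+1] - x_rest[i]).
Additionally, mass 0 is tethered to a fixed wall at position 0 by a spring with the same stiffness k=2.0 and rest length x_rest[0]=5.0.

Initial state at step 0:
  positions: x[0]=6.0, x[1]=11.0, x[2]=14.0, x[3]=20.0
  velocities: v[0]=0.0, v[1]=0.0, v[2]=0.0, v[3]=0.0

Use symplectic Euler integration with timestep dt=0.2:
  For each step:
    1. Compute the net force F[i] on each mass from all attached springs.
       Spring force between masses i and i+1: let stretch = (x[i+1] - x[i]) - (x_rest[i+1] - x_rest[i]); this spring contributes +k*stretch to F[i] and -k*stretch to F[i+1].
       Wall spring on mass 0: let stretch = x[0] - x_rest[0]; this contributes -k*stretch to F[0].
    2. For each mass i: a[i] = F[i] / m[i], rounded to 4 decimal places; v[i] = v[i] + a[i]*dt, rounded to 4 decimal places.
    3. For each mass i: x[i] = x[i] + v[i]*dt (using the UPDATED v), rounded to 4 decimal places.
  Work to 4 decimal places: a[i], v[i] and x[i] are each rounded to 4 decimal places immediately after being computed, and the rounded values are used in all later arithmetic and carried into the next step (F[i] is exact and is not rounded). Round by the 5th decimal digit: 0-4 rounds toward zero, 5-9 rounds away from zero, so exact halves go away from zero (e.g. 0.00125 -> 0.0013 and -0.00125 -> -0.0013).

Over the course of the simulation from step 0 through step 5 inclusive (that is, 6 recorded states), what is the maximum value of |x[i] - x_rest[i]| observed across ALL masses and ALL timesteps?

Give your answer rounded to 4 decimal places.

Step 0: x=[6.0000 11.0000 14.0000 20.0000] v=[0.0000 0.0000 0.0000 0.0000]
Step 1: x=[5.9200 10.8400 14.2400 19.9600] v=[-0.4000 -0.8000 1.2000 -0.2000]
Step 2: x=[5.7600 10.5584 14.6656 19.8912] v=[-0.8000 -1.4080 2.1280 -0.3440]
Step 3: x=[5.5231 10.2215 15.1807 19.8134] v=[-1.1846 -1.6845 2.5754 -0.3891]
Step 4: x=[5.2202 9.9055 15.6697 19.7503] v=[-1.5145 -1.5802 2.4448 -0.3156]
Step 5: x=[4.8745 9.6758 16.0240 19.7240] v=[-1.7285 -1.1486 1.7714 -0.1317]
Max displacement = 1.0240

Answer: 1.0240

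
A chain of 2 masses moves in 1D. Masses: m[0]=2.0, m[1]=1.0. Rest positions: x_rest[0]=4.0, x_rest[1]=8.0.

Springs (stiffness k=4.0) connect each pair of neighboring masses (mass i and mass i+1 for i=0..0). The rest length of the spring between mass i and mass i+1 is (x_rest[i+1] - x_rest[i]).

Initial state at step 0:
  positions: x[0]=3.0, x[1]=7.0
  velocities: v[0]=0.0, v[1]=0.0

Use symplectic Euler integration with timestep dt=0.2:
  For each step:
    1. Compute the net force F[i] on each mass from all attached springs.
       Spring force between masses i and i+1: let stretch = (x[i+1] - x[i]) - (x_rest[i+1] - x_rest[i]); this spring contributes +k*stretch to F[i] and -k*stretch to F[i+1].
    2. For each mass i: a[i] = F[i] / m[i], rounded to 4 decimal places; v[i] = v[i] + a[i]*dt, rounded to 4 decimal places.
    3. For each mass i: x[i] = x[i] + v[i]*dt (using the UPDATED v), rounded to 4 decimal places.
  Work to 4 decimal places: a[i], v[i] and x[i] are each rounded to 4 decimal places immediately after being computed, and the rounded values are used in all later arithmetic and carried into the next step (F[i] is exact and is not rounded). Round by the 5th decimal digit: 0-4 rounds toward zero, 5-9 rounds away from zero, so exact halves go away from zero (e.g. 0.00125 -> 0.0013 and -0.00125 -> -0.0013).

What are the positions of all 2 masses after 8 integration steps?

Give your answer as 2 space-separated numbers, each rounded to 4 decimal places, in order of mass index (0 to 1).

Step 0: x=[3.0000 7.0000] v=[0.0000 0.0000]
Step 1: x=[3.0000 7.0000] v=[0.0000 0.0000]
Step 2: x=[3.0000 7.0000] v=[0.0000 0.0000]
Step 3: x=[3.0000 7.0000] v=[0.0000 0.0000]
Step 4: x=[3.0000 7.0000] v=[0.0000 0.0000]
Step 5: x=[3.0000 7.0000] v=[0.0000 0.0000]
Step 6: x=[3.0000 7.0000] v=[0.0000 0.0000]
Step 7: x=[3.0000 7.0000] v=[0.0000 0.0000]
Step 8: x=[3.0000 7.0000] v=[0.0000 0.0000]

Answer: 3.0000 7.0000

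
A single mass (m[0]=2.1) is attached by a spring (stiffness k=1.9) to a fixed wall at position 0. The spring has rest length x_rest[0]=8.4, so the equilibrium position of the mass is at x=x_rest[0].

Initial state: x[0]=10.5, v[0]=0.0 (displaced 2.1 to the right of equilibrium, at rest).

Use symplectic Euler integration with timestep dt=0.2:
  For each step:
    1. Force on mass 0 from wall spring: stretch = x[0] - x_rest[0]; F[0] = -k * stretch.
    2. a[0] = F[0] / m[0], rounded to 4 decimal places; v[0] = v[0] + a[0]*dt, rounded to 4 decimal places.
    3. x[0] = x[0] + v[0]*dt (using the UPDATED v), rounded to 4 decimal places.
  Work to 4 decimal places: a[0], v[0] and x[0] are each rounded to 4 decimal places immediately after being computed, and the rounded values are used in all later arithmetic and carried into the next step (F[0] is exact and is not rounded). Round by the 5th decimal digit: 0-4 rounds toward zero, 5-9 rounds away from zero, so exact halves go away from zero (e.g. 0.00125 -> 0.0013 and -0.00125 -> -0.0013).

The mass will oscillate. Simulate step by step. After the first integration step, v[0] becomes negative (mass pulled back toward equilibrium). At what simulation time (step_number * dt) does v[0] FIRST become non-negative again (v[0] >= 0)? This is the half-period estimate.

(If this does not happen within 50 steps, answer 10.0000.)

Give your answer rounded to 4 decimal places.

Answer: 3.4000

Derivation:
Step 0: x=[10.5000] v=[0.0000]
Step 1: x=[10.4240] v=[-0.3800]
Step 2: x=[10.2748] v=[-0.7462]
Step 3: x=[10.0577] v=[-1.0854]
Step 4: x=[9.7806] v=[-1.3854]
Step 5: x=[9.4536] v=[-1.6352]
Step 6: x=[9.0884] v=[-1.8259]
Step 7: x=[8.6983] v=[-1.9505]
Step 8: x=[8.2974] v=[-2.0045]
Step 9: x=[7.9002] v=[-1.9859]
Step 10: x=[7.5211] v=[-1.8955]
Step 11: x=[7.1738] v=[-1.7365]
Step 12: x=[6.8709] v=[-1.5146]
Step 13: x=[6.6233] v=[-1.2379]
Step 14: x=[6.4400] v=[-0.9164]
Step 15: x=[6.3277] v=[-0.5617]
Step 16: x=[6.2904] v=[-0.1867]
Step 17: x=[6.3294] v=[0.1950]
First v>=0 after going negative at step 17, time=3.4000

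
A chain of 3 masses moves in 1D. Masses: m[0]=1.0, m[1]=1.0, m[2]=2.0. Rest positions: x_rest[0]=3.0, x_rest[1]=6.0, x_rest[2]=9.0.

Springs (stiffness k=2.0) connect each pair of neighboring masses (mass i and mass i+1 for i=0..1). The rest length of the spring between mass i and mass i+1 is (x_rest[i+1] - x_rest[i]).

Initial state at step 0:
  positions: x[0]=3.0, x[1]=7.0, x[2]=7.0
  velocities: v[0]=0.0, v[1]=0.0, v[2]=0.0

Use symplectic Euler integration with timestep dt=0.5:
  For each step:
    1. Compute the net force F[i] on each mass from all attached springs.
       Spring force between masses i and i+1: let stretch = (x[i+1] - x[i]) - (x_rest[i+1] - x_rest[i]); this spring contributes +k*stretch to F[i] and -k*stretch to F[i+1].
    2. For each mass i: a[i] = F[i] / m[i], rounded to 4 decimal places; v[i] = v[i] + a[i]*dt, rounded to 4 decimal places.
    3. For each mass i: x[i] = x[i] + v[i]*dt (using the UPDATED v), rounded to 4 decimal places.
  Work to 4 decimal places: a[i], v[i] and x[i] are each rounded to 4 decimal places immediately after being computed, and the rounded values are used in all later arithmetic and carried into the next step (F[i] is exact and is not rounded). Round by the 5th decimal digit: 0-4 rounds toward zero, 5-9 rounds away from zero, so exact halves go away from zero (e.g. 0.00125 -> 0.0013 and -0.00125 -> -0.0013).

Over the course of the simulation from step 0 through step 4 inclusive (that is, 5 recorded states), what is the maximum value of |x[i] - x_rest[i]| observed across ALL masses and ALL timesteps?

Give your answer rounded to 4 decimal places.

Step 0: x=[3.0000 7.0000 7.0000] v=[0.0000 0.0000 0.0000]
Step 1: x=[3.5000 5.0000 7.7500] v=[1.0000 -4.0000 1.5000]
Step 2: x=[3.2500 3.6250 8.5625] v=[-0.5000 -2.7500 1.6250]
Step 3: x=[1.6875 4.5313 8.8907] v=[-3.1250 1.8125 0.6563]
Step 4: x=[0.0469 6.1954 8.8790] v=[-3.2812 3.3281 -0.0234]
Max displacement = 2.9531

Answer: 2.9531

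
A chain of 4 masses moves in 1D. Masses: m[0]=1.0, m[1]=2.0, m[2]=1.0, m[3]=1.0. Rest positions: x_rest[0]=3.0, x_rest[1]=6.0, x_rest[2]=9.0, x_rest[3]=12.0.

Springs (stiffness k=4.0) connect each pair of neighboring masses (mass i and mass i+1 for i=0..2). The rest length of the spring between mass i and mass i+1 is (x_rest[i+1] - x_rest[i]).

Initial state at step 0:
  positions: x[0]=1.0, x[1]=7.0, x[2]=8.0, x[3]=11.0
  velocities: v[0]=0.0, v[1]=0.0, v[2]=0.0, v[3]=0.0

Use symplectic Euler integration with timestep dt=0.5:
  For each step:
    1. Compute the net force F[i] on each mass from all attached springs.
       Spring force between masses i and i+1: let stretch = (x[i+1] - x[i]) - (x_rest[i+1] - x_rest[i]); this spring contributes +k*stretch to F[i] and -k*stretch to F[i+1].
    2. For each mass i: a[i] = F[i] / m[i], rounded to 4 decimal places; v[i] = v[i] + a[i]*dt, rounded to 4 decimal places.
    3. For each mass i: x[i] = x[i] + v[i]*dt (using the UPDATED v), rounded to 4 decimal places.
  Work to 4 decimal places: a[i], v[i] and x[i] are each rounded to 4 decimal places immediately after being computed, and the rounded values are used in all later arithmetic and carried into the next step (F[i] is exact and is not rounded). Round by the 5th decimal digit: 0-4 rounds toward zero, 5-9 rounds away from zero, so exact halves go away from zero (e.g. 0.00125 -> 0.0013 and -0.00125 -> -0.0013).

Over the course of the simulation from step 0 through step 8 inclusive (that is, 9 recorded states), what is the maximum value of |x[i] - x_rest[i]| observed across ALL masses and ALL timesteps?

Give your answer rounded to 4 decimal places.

Step 0: x=[1.0000 7.0000 8.0000 11.0000] v=[0.0000 0.0000 0.0000 0.0000]
Step 1: x=[4.0000 4.5000 10.0000 11.0000] v=[6.0000 -5.0000 4.0000 0.0000]
Step 2: x=[4.5000 4.5000 7.5000 13.0000] v=[1.0000 0.0000 -5.0000 4.0000]
Step 3: x=[2.0000 6.0000 7.5000 12.5000] v=[-5.0000 3.0000 0.0000 -1.0000]
Step 4: x=[0.5000 6.2500 11.0000 10.0000] v=[-3.0000 0.5000 7.0000 -5.0000]
Step 5: x=[1.7500 6.0000 8.7500 11.5000] v=[2.5000 -0.5000 -4.5000 3.0000]
Step 6: x=[4.2500 5.0000 6.5000 13.2500] v=[5.0000 -2.0000 -4.5000 3.5000]
Step 7: x=[4.5000 4.3750 9.5000 11.2500] v=[0.5000 -1.2500 6.0000 -4.0000]
Step 8: x=[1.6250 6.3750 9.1250 10.5000] v=[-5.7500 4.0000 -0.7500 -1.5000]
Max displacement = 2.5000

Answer: 2.5000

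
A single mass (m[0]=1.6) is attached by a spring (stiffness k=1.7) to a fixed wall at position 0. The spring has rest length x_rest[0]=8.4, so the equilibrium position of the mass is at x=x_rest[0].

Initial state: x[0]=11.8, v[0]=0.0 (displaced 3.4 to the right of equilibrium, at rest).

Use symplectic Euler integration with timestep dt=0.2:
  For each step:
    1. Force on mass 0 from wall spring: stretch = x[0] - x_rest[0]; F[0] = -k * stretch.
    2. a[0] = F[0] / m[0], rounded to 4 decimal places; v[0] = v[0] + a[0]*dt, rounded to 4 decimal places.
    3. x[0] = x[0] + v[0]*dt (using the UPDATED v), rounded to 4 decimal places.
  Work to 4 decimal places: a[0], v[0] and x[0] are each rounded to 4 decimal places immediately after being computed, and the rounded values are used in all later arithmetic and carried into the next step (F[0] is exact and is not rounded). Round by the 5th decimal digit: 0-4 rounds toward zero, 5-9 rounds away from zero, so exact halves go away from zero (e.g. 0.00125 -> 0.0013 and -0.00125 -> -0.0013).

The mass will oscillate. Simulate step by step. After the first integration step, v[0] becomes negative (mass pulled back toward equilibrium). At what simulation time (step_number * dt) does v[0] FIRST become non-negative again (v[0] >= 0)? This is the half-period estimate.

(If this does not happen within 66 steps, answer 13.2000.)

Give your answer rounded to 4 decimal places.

Step 0: x=[11.8000] v=[0.0000]
Step 1: x=[11.6555] v=[-0.7225]
Step 2: x=[11.3726] v=[-1.4143]
Step 3: x=[10.9634] v=[-2.0460]
Step 4: x=[10.4453] v=[-2.5907]
Step 5: x=[9.8402] v=[-3.0253]
Step 6: x=[9.1739] v=[-3.3313]
Step 7: x=[8.4747] v=[-3.4958]
Step 8: x=[7.7724] v=[-3.5117]
Step 9: x=[7.0967] v=[-3.3783]
Step 10: x=[6.4764] v=[-3.1013]
Step 11: x=[5.9379] v=[-2.6925]
Step 12: x=[5.5040] v=[-2.1693]
Step 13: x=[5.1932] v=[-1.5539]
Step 14: x=[5.0187] v=[-0.8725]
Step 15: x=[4.9879] v=[-0.1540]
Step 16: x=[5.1021] v=[0.5711]
First v>=0 after going negative at step 16, time=3.2000

Answer: 3.2000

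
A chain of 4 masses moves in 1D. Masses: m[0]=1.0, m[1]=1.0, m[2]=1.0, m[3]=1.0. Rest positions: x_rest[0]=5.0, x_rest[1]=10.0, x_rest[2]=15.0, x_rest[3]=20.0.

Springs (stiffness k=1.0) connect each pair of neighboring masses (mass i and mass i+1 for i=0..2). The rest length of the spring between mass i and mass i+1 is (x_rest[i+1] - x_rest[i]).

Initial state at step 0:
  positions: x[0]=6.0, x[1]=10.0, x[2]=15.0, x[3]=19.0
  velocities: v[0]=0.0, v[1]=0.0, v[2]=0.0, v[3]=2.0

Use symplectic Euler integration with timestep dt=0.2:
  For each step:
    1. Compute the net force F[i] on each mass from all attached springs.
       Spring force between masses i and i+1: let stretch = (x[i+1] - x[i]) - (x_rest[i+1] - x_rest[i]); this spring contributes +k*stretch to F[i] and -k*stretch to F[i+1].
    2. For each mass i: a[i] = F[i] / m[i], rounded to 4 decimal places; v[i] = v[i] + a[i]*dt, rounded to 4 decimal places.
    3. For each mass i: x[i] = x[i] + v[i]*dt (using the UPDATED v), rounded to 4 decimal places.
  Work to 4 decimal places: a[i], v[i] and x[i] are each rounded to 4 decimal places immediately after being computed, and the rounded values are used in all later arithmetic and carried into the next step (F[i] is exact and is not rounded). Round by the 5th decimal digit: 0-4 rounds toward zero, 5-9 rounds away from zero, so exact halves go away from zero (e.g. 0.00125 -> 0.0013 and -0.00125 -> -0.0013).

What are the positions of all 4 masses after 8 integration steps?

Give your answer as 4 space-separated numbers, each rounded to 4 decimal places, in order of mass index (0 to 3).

Step 0: x=[6.0000 10.0000 15.0000 19.0000] v=[0.0000 0.0000 0.0000 2.0000]
Step 1: x=[5.9600 10.0400 14.9600 19.4400] v=[-0.2000 0.2000 -0.2000 2.2000]
Step 2: x=[5.8832 10.1136 14.9024 19.9008] v=[-0.3840 0.3680 -0.2880 2.3040]
Step 3: x=[5.7756 10.2095 14.8532 20.3617] v=[-0.5379 0.4797 -0.2461 2.3043]
Step 4: x=[5.6454 10.3138 14.8386 20.8022] v=[-0.6511 0.5217 -0.0731 2.2026]
Step 5: x=[5.5019 10.4124 14.8815 21.2042] v=[-0.7174 0.4930 0.2147 2.0099]
Step 6: x=[5.3548 10.4933 14.9986 21.5533] v=[-0.7353 0.4047 0.5854 1.7454]
Step 7: x=[5.2133 10.5489 15.1977 21.8402] v=[-0.7076 0.2781 0.9953 1.4345]
Step 8: x=[5.0852 10.5770 15.4765 22.0614] v=[-0.6405 0.1407 1.3940 1.1060]

Answer: 5.0852 10.5770 15.4765 22.0614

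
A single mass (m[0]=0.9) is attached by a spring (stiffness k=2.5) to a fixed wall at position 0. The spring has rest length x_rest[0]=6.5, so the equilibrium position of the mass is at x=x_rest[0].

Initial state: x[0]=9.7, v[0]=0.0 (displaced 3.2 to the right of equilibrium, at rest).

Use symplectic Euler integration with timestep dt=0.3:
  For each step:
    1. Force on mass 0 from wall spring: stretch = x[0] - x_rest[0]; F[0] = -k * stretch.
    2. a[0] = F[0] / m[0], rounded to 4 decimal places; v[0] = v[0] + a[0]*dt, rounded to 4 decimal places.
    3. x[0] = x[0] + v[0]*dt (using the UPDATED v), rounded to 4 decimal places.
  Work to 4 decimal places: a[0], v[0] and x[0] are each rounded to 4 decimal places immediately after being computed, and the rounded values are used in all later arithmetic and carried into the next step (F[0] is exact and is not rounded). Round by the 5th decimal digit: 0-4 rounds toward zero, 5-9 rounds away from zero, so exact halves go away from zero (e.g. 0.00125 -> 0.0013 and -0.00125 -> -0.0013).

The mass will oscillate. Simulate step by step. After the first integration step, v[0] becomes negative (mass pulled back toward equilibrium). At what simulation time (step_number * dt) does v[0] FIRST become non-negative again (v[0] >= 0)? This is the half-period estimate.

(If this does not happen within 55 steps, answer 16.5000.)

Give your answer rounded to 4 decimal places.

Answer: 2.1000

Derivation:
Step 0: x=[9.7000] v=[0.0000]
Step 1: x=[8.9000] v=[-2.6667]
Step 2: x=[7.5000] v=[-4.6667]
Step 3: x=[5.8500] v=[-5.5000]
Step 4: x=[4.3625] v=[-4.9583]
Step 5: x=[3.4094] v=[-3.1771]
Step 6: x=[3.2289] v=[-0.6016]
Step 7: x=[3.8662] v=[2.1243]
First v>=0 after going negative at step 7, time=2.1000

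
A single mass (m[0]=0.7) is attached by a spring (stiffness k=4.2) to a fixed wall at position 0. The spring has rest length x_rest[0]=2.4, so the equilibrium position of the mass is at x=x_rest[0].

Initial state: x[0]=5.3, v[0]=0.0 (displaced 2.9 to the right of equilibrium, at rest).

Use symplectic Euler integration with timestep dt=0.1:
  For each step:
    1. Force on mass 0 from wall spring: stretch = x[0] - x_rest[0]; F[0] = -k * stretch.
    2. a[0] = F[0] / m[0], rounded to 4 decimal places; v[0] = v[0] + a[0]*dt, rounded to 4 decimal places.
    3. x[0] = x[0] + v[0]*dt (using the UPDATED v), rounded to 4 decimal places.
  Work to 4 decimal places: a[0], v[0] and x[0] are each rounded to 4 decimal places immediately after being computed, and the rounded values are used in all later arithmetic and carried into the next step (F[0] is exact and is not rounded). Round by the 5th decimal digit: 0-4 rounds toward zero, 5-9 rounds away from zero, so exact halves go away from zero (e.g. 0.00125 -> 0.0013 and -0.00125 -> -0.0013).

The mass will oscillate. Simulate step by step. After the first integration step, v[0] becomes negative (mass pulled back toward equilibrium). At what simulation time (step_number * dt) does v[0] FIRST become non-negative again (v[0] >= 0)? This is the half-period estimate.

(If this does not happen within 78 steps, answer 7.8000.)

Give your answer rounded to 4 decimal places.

Answer: 1.3000

Derivation:
Step 0: x=[5.3000] v=[0.0000]
Step 1: x=[5.1260] v=[-1.7400]
Step 2: x=[4.7884] v=[-3.3756]
Step 3: x=[4.3075] v=[-4.8086]
Step 4: x=[3.7122] v=[-5.9531]
Step 5: x=[3.0382] v=[-6.7404]
Step 6: x=[2.3259] v=[-7.1233]
Step 7: x=[1.6180] v=[-7.0788]
Step 8: x=[0.9570] v=[-6.6096]
Step 9: x=[0.3826] v=[-5.7438]
Step 10: x=[-0.0707] v=[-4.5334]
Step 11: x=[-0.3758] v=[-3.0510]
Step 12: x=[-0.5144] v=[-1.3855]
Step 13: x=[-0.4781] v=[0.3631]
First v>=0 after going negative at step 13, time=1.3000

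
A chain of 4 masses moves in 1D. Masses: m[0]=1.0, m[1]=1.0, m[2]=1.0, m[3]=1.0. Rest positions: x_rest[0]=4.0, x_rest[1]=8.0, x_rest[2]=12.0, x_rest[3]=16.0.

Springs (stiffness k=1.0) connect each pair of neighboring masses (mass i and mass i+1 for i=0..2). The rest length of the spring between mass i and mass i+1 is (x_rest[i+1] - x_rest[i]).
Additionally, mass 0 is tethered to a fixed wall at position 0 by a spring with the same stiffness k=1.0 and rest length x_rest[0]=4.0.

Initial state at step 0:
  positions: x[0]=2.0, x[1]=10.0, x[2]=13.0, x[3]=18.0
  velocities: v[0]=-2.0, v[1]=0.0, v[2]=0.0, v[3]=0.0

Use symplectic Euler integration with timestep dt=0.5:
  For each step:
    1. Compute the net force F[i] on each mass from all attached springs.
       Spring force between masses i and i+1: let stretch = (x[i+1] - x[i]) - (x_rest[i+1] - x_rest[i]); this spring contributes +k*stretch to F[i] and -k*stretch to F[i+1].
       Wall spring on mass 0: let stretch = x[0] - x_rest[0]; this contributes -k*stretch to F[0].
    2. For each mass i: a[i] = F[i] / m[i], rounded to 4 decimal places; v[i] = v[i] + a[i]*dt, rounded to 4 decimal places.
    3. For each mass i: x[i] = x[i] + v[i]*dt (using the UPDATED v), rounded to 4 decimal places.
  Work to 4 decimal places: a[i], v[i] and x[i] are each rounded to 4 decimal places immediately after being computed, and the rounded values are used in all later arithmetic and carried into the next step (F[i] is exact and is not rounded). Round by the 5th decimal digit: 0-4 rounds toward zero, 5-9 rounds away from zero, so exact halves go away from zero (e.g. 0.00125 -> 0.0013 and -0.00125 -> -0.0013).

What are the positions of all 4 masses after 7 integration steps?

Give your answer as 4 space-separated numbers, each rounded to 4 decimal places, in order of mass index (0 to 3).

Step 0: x=[2.0000 10.0000 13.0000 18.0000] v=[-2.0000 0.0000 0.0000 0.0000]
Step 1: x=[2.5000 8.7500 13.5000 17.7500] v=[1.0000 -2.5000 1.0000 -0.5000]
Step 2: x=[3.9375 7.1250 13.8750 17.4375] v=[2.8750 -3.2500 0.7500 -0.6250]
Step 3: x=[5.1875 6.3906 13.4531 17.2344] v=[2.5000 -1.4688 -0.8438 -0.4063]
Step 4: x=[5.4414 7.1211 12.2109 17.0859] v=[0.5078 1.4609 -2.4844 -0.2970]
Step 5: x=[4.7549 8.7041 10.9150 16.7187] v=[-1.3731 3.1660 -2.5918 -0.7345]
Step 6: x=[3.8669 9.8526 10.5173 15.9005] v=[-1.7760 2.2969 -0.7954 -1.6364]
Step 7: x=[3.5086 9.6708 11.2993 14.7365] v=[-0.7166 -0.3636 1.5639 -2.3280]

Answer: 3.5086 9.6708 11.2993 14.7365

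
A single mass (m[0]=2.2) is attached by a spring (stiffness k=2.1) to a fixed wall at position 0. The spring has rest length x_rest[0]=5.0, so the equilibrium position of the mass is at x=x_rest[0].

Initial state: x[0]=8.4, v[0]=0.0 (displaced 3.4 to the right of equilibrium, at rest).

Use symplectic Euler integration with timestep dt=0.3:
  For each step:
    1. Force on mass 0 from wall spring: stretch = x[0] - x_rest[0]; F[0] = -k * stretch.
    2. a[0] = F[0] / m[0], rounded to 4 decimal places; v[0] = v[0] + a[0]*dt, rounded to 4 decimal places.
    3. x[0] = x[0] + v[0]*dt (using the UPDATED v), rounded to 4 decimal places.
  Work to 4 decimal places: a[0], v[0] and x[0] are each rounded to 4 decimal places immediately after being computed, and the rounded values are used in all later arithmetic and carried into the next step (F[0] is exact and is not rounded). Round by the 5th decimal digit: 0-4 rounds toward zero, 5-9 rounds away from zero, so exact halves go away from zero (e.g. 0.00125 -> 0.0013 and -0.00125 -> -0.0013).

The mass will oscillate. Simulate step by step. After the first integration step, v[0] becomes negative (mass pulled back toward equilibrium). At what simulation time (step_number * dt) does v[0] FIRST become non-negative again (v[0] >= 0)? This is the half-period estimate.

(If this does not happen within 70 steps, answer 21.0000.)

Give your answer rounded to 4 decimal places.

Step 0: x=[8.4000] v=[0.0000]
Step 1: x=[8.1079] v=[-0.9737]
Step 2: x=[7.5488] v=[-1.8637]
Step 3: x=[6.7707] v=[-2.5936]
Step 4: x=[5.8405] v=[-3.1007]
Step 5: x=[4.8381] v=[-3.3414]
Step 6: x=[3.8496] v=[-3.2951]
Step 7: x=[2.9599] v=[-2.9657]
Step 8: x=[2.2455] v=[-2.3815]
Step 9: x=[1.7677] v=[-1.5927]
Step 10: x=[1.5676] v=[-0.6671]
Step 11: x=[1.6623] v=[0.3158]
First v>=0 after going negative at step 11, time=3.3000

Answer: 3.3000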